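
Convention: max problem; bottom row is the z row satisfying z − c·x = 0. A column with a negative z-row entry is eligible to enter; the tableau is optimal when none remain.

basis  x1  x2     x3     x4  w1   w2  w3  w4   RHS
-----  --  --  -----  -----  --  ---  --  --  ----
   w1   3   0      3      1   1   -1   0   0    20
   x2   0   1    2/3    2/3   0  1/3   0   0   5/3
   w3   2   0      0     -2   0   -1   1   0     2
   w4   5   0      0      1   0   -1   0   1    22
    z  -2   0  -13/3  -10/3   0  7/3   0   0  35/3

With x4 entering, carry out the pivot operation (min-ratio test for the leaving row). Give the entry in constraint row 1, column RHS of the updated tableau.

35/2

Ratio test on column x4 — row 1: 20/1 = 20; row 2: (5/3)/(2/3) = 5/2; row 3: entry -2 ≤ 0; row 4: 22/1 = 22. Minimum is 5/2 at row 2 (x2 leaves); pivot element 2/3.
Divide row 2 by 2/3; eliminate column x4 from the other rows.
Row 1 update in column RHS: 20 − 1·(5/2) = 35/2.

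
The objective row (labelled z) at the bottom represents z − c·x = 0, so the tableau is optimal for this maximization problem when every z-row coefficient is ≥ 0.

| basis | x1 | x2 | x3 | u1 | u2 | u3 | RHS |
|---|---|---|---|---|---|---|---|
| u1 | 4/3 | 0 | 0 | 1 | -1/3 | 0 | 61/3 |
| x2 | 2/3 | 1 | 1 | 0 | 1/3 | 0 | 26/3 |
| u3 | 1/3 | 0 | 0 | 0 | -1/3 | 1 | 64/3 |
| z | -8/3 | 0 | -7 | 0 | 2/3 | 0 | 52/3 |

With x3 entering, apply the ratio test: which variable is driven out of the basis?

x2

Column x3 entries and ratios — u1: 0 ≤ 0, skip; x2: (26/3)/1 = 26/3; u3: 0 ≤ 0, skip.
Smallest ratio is 26/3 in the row of x2, so x2 leaves.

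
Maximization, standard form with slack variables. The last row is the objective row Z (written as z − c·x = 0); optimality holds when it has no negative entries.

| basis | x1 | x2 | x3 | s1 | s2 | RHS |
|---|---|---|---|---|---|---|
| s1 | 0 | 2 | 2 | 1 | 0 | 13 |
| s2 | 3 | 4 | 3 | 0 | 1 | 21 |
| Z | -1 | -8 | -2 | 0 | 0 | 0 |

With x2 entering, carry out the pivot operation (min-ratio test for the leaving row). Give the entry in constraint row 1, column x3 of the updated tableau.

1/2

Ratio test on column x2 — row 1: 13/2 = 13/2; row 2: 21/4 = 21/4. Minimum is 21/4 at row 2 (s2 leaves); pivot element 4.
Divide row 2 by 4; eliminate column x2 from the other rows.
Row 1 update in column x3: 2 − 2·(3/4) = 1/2.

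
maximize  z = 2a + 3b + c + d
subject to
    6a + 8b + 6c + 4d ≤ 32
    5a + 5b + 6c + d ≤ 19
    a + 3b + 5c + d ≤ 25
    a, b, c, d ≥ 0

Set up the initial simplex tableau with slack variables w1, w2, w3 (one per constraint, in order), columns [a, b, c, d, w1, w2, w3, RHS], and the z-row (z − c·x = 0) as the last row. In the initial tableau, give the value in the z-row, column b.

-3

The z-row carries the negated objective coefficients: the b entry is -3.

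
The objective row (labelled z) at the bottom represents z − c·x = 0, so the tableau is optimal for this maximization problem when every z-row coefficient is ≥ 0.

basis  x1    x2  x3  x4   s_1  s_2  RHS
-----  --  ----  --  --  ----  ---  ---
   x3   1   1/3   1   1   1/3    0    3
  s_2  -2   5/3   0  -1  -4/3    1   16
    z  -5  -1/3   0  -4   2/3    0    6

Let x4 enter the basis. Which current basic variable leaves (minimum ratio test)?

Column x4 entries and ratios — x3: 3/1 = 3; s_2: -1 ≤ 0, skip.
Smallest ratio is 3 in the row of x3, so x3 leaves.

x3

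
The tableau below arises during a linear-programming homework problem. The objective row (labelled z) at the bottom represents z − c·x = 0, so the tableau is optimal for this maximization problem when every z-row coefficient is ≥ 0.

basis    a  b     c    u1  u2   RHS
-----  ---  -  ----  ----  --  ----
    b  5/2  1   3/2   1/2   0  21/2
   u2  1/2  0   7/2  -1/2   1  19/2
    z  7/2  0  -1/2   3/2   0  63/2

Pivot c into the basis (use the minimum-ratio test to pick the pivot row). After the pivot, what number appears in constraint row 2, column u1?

-1/7

Ratio test on column c — row 1: (21/2)/(3/2) = 7; row 2: (19/2)/(7/2) = 19/7. Minimum is 19/7 at row 2 (u2 leaves); pivot element 7/2.
Divide row 2 by 7/2; eliminate column c from the other rows.
In the new row 2, the u1 entry is the old entry divided by the pivot: (-1/2)/(7/2) = -1/7.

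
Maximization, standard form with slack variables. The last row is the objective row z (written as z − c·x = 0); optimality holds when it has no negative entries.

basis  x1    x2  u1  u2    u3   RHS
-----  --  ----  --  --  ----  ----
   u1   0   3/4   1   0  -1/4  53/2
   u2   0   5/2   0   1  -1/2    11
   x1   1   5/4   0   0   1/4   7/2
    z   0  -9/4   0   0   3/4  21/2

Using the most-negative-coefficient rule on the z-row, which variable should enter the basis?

x2

Negative z-row entries: x2: -9/4.
The most negative is -9/4 in column x2, so x2 enters.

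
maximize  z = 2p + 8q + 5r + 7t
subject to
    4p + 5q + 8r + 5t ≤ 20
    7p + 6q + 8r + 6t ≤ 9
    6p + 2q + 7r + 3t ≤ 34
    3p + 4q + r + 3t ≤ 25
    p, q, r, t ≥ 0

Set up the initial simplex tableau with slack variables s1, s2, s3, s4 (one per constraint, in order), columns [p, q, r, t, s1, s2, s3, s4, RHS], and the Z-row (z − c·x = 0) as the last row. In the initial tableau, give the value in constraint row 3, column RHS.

The RHS of constraint 3 is b_3 = 34.

34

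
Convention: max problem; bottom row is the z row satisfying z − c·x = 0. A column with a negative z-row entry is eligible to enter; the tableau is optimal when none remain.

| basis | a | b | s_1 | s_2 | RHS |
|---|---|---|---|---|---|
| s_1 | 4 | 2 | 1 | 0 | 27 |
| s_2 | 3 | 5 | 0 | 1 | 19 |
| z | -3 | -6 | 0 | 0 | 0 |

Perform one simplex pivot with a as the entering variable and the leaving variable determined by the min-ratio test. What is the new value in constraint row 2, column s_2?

1/3

Ratio test on column a — row 1: 27/4 = 27/4; row 2: 19/3 = 19/3. Minimum is 19/3 at row 2 (s_2 leaves); pivot element 3.
Divide row 2 by 3; eliminate column a from the other rows.
In the new row 2, the s_2 entry is the old entry divided by the pivot: 1/3 = 1/3.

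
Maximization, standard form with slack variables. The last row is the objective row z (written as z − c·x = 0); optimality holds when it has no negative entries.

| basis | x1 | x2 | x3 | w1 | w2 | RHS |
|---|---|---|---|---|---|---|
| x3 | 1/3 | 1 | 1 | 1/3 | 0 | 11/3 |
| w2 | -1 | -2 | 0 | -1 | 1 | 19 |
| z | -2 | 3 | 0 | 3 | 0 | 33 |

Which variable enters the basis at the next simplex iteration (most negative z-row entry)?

Negative z-row entries: x1: -2.
The most negative is -2 in column x1, so x1 enters.

x1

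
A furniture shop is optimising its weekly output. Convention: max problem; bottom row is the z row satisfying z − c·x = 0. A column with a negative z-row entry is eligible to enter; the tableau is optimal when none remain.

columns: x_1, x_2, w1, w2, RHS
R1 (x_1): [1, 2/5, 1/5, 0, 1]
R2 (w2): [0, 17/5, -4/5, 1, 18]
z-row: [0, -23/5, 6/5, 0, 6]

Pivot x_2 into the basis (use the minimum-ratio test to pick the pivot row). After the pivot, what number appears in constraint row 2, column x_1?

Ratio test on column x_2 — row 1: 1/(2/5) = 5/2; row 2: 18/(17/5) = 90/17. Minimum is 5/2 at row 1 (x_1 leaves); pivot element 2/5.
Divide row 1 by 2/5; eliminate column x_2 from the other rows.
Row 2 update in column x_1: 0 − (17/5)·(5/2) = -17/2.

-17/2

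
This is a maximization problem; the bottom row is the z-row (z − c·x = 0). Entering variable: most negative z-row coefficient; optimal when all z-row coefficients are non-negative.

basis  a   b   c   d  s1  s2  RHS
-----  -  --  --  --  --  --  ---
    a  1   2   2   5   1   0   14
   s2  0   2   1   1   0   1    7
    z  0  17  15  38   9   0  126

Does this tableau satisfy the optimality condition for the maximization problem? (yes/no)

yes

Every z-row coefficient is ≥ 0, so the tableau is optimal.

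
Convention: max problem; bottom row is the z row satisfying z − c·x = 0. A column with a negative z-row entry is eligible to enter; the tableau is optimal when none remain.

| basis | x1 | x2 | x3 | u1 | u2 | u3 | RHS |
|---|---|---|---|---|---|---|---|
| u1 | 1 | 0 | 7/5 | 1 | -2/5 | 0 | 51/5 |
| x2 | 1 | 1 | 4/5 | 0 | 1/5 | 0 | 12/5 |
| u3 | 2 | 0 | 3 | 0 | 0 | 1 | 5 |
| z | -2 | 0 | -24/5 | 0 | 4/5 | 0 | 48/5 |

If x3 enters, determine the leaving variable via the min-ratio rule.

Column x3 entries and ratios — u1: (51/5)/(7/5) = 51/7; x2: (12/5)/(4/5) = 3; u3: 5/3 = 5/3.
Smallest ratio is 5/3 in the row of u3, so u3 leaves.

u3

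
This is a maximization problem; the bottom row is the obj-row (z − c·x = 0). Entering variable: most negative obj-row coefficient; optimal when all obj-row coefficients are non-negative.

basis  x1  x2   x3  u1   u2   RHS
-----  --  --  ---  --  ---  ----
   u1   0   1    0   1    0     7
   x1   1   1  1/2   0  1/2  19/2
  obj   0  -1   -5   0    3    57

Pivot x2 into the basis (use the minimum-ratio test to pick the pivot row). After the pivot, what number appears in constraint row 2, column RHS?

Ratio test on column x2 — row 1: 7/1 = 7; row 2: (19/2)/1 = 19/2. Minimum is 7 at row 1 (u1 leaves); pivot element 1.
Divide row 1 by 1; eliminate column x2 from the other rows.
Row 2 update in column RHS: 19/2 − 1·7 = 5/2.

5/2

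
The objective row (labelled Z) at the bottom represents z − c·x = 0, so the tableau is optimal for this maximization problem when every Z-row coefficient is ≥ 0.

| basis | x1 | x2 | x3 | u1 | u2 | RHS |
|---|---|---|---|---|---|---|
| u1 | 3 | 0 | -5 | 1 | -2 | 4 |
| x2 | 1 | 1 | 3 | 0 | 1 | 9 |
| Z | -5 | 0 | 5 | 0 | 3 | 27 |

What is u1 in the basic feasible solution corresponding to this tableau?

4

u1 is basic (row 1); its value is the RHS of that row, 4.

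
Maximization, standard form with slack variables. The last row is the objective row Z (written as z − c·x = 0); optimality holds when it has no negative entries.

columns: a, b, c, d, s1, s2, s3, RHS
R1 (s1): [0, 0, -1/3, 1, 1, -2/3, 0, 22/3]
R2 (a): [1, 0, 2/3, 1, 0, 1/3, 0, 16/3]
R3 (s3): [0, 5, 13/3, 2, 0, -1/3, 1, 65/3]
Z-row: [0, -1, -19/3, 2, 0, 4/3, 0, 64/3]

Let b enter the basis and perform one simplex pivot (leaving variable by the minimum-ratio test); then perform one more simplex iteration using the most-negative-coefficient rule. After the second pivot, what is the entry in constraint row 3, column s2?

-1/13

Ratio test on column b — row 1: entry 0 ≤ 0; row 2: entry 0 ≤ 0; row 3: (65/3)/5 = 13/3. Minimum is 13/3 at row 3 (s3 leaves); pivot element 5.
Divide row 3 by 5; eliminate column b from the other rows.
Second iteration: most negative Z-row entry is -82/15 in column c, so c enters.
Ratio test on column c — row 1: entry -1/3 ≤ 0; row 2: (16/3)/(2/3) = 8; row 3: (13/3)/(13/15) = 5. Minimum is 5 at row 3 (b leaves); pivot element 13/15.
Divide row 3 by 13/15; eliminate column c from the other rows.
After both pivots, the entry at constraint row 3, column s2 is -1/13.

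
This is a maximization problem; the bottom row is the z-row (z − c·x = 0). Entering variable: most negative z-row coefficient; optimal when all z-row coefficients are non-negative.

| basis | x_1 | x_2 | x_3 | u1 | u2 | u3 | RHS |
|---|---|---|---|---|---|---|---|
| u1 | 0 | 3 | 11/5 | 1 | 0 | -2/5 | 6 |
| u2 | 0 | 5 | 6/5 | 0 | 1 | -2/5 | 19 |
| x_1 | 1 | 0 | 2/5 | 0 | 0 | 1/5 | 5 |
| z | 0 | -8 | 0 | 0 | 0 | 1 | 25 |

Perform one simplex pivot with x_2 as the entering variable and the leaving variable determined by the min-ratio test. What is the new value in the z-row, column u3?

-1/15

Ratio test on column x_2 — row 1: 6/3 = 2; row 2: 19/5 = 19/5; row 3: entry 0 ≤ 0. Minimum is 2 at row 1 (u1 leaves); pivot element 3.
Divide row 1 by 3; eliminate column x_2 from the other rows.
z-row update in column u3: 1 − (-8)·(-2/15) = -1/15.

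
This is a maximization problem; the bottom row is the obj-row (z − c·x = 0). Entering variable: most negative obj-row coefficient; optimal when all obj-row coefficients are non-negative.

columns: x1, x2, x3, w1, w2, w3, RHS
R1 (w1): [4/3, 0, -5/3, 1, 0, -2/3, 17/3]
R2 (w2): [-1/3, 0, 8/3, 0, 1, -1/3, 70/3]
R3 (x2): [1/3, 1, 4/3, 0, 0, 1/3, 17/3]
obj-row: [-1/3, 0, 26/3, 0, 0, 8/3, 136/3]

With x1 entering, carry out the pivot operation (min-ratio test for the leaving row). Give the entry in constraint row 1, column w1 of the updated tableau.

3/4

Ratio test on column x1 — row 1: (17/3)/(4/3) = 17/4; row 2: entry -1/3 ≤ 0; row 3: (17/3)/(1/3) = 17. Minimum is 17/4 at row 1 (w1 leaves); pivot element 4/3.
Divide row 1 by 4/3; eliminate column x1 from the other rows.
In the new row 1, the w1 entry is the old entry divided by the pivot: 1/(4/3) = 3/4.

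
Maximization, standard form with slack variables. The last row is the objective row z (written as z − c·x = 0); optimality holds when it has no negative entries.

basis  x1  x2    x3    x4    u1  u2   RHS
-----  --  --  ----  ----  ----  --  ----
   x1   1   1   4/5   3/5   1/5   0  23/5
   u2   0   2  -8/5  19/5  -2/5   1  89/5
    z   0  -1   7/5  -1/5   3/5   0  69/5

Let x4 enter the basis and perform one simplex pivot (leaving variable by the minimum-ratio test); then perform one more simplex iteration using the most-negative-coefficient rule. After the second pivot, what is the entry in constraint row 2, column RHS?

43/13

Ratio test on column x4 — row 1: (23/5)/(3/5) = 23/3; row 2: (89/5)/(19/5) = 89/19. Minimum is 89/19 at row 2 (u2 leaves); pivot element 19/5.
Divide row 2 by 19/5; eliminate column x4 from the other rows.
Second iteration: most negative z-row entry is -17/19 in column x2, so x2 enters.
Ratio test on column x2 — row 1: (34/19)/(13/19) = 34/13; row 2: (89/19)/(10/19) = 89/10. Minimum is 34/13 at row 1 (x1 leaves); pivot element 13/19.
Divide row 1 by 13/19; eliminate column x2 from the other rows.
After both pivots, the entry at constraint row 2, column RHS is 43/13.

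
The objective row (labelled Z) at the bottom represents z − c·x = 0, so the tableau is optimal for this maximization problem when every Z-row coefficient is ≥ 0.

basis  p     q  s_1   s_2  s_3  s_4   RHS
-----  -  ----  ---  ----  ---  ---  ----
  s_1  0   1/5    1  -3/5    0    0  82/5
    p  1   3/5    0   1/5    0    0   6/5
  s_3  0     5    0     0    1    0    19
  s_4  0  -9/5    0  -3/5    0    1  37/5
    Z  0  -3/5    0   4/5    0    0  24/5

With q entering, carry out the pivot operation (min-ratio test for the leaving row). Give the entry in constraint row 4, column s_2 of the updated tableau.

0

Ratio test on column q — row 1: (82/5)/(1/5) = 82; row 2: (6/5)/(3/5) = 2; row 3: 19/5 = 19/5; row 4: entry -9/5 ≤ 0. Minimum is 2 at row 2 (p leaves); pivot element 3/5.
Divide row 2 by 3/5; eliminate column q from the other rows.
Row 4 update in column s_2: -3/5 − (-9/5)·(1/3) = 0.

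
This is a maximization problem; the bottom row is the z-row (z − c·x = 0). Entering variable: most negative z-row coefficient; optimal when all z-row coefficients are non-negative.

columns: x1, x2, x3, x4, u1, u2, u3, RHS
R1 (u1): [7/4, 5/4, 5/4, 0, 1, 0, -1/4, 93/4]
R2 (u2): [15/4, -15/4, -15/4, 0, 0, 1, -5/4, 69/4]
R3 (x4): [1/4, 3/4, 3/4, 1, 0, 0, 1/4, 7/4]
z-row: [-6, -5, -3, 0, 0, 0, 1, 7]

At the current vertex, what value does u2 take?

u2 is basic (row 2); its value is the RHS of that row, 69/4.

69/4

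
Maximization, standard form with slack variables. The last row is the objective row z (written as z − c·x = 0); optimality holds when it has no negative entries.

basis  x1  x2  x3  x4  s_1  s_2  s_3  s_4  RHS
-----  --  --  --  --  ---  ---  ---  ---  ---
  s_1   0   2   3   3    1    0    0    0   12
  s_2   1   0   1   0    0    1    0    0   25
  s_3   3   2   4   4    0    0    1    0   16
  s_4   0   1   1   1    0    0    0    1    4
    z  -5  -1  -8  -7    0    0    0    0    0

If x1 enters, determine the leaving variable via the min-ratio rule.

Column x1 entries and ratios — s_1: 0 ≤ 0, skip; s_2: 25/1 = 25; s_3: 16/3 = 16/3; s_4: 0 ≤ 0, skip.
Smallest ratio is 16/3 in the row of s_3, so s_3 leaves.

s_3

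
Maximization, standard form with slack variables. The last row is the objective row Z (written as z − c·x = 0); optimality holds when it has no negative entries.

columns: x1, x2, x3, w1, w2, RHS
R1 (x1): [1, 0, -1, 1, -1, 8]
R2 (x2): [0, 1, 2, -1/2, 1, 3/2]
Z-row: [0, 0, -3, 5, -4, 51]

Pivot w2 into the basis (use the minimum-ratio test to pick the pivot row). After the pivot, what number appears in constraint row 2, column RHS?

3/2

Ratio test on column w2 — row 1: entry -1 ≤ 0; row 2: (3/2)/1 = 3/2. Minimum is 3/2 at row 2 (x2 leaves); pivot element 1.
Divide row 2 by 1; eliminate column w2 from the other rows.
In the new row 2, the RHS entry is the old entry divided by the pivot: (3/2)/1 = 3/2.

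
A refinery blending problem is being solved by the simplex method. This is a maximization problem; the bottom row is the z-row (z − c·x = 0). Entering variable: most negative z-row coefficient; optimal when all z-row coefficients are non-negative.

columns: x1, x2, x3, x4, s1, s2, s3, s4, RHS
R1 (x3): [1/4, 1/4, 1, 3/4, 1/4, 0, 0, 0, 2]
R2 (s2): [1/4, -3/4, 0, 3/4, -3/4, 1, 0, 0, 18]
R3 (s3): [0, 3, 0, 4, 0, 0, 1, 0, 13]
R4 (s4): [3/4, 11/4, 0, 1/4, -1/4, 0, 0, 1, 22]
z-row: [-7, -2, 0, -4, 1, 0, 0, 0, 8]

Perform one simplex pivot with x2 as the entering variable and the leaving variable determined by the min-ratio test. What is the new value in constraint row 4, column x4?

Ratio test on column x2 — row 1: 2/(1/4) = 8; row 2: entry -3/4 ≤ 0; row 3: 13/3 = 13/3; row 4: 22/(11/4) = 8. Minimum is 13/3 at row 3 (s3 leaves); pivot element 3.
Divide row 3 by 3; eliminate column x2 from the other rows.
Row 4 update in column x4: 1/4 − (11/4)·(4/3) = -41/12.

-41/12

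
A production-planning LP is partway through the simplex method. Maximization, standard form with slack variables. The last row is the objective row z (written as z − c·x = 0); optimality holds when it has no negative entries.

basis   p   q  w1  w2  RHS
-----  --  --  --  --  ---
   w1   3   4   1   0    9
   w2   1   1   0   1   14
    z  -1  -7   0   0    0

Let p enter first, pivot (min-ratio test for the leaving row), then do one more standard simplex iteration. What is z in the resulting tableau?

Ratio test on column p — row 1: 9/3 = 3; row 2: 14/1 = 14. Minimum is 3 at row 1 (w1 leaves); pivot element 3.
Pivot on row 1; the z-row RHS becomes 0 − (-1)·3 = 3.
Next entering variable (most negative z-row entry -17/3): q.
Ratio test on column q — row 1: 3/(4/3) = 9/4; row 2: entry -1/3 ≤ 0. Minimum is 9/4 at row 1 (p leaves); pivot element 4/3.
After the second pivot the z-row RHS is 3 − (-17/3)·(9/4) = 63/4.

63/4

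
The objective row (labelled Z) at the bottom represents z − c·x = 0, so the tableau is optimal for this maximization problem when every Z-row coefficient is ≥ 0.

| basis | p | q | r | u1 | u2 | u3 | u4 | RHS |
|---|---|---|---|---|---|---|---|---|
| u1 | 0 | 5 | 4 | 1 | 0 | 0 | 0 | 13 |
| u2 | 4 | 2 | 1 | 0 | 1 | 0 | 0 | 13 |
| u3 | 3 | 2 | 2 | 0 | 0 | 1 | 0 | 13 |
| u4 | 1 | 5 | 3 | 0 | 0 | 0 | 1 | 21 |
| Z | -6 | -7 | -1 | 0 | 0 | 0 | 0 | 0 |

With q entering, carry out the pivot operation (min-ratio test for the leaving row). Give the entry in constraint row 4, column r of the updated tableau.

-1

Ratio test on column q — row 1: 13/5 = 13/5; row 2: 13/2 = 13/2; row 3: 13/2 = 13/2; row 4: 21/5 = 21/5. Minimum is 13/5 at row 1 (u1 leaves); pivot element 5.
Divide row 1 by 5; eliminate column q from the other rows.
Row 4 update in column r: 3 − 5·(4/5) = -1.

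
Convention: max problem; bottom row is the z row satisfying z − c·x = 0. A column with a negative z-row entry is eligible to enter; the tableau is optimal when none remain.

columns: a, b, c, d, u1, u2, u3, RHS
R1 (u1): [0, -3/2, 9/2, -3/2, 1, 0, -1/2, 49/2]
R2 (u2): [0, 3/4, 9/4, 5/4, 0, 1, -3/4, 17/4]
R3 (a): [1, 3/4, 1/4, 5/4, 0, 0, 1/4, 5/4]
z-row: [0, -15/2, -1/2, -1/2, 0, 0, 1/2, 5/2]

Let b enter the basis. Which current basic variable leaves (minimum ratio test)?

a

Column b entries and ratios — u1: -3/2 ≤ 0, skip; u2: (17/4)/(3/4) = 17/3; a: (5/4)/(3/4) = 5/3.
Smallest ratio is 5/3 in the row of a, so a leaves.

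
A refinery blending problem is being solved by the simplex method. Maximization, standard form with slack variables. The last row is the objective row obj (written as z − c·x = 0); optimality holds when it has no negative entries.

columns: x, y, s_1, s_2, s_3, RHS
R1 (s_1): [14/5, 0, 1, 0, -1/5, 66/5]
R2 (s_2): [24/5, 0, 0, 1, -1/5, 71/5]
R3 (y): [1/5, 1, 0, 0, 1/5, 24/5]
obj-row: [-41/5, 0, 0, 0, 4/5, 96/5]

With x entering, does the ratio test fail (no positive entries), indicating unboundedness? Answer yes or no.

Column x has positive entries in row(s) 1, 2, 3, so the ratio test bounds it — not unbounded.

no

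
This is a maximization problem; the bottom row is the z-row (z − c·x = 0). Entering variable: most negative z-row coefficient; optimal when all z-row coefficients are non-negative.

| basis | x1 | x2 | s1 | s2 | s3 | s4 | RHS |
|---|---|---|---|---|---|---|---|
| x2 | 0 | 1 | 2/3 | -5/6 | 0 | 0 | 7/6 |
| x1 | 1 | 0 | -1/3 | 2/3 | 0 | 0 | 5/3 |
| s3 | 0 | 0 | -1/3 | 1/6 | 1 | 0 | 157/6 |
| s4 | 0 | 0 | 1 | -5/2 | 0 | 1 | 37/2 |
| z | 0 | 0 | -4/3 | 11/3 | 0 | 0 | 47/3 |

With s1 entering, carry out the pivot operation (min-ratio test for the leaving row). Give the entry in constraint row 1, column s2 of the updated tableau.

-5/4

Ratio test on column s1 — row 1: (7/6)/(2/3) = 7/4; row 2: entry -1/3 ≤ 0; row 3: entry -1/3 ≤ 0; row 4: (37/2)/1 = 37/2. Minimum is 7/4 at row 1 (x2 leaves); pivot element 2/3.
Divide row 1 by 2/3; eliminate column s1 from the other rows.
In the new row 1, the s2 entry is the old entry divided by the pivot: (-5/6)/(2/3) = -5/4.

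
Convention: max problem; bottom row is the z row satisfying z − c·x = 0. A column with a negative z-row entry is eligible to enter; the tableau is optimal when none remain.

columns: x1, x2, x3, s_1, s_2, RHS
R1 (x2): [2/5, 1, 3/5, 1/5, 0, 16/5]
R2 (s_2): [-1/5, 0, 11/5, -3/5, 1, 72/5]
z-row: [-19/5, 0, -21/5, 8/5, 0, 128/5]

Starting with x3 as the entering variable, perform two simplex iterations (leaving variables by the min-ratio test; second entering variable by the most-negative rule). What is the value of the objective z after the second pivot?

Ratio test on column x3 — row 1: (16/5)/(3/5) = 16/3; row 2: (72/5)/(11/5) = 72/11. Minimum is 16/3 at row 1 (x2 leaves); pivot element 3/5.
Pivot on row 1; the z-row RHS becomes 128/5 − (-21/5)·(16/3) = 48.
Next entering variable (most negative z-row entry -1): x1.
Ratio test on column x1 — row 1: (16/3)/(2/3) = 8; row 2: entry -5/3 ≤ 0. Minimum is 8 at row 1 (x3 leaves); pivot element 2/3.
After the second pivot the z-row RHS is 48 − (-1)·8 = 56.

56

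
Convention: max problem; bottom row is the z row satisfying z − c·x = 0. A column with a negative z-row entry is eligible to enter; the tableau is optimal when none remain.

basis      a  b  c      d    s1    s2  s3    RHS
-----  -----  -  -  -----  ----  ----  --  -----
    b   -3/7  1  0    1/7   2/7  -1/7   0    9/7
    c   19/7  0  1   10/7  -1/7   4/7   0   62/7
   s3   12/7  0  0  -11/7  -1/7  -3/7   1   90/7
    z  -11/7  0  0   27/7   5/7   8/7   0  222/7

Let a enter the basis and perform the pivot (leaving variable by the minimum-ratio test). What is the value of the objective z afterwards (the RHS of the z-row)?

Ratio test on column a — row 1: entry -3/7 ≤ 0; row 2: (62/7)/(19/7) = 62/19; row 3: (90/7)/(12/7) = 15/2. Minimum is 62/19 at row 2 (c leaves); pivot element 19/7.
Pivot on row 2; the z-row RHS becomes 222/7 − (-11/7)·(62/19) = 700/19.

700/19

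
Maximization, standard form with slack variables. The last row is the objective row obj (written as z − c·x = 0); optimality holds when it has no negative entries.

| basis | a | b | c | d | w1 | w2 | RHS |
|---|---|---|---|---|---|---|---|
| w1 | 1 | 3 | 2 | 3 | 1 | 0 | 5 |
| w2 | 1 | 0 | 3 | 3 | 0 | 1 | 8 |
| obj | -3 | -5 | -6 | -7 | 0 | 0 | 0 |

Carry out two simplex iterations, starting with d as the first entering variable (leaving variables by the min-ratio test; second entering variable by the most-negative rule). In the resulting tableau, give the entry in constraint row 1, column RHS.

5/2

Ratio test on column d — row 1: 5/3 = 5/3; row 2: 8/3 = 8/3. Minimum is 5/3 at row 1 (w1 leaves); pivot element 3.
Divide row 1 by 3; eliminate column d from the other rows.
Second iteration: most negative obj-row entry is -4/3 in column c, so c enters.
Ratio test on column c — row 1: (5/3)/(2/3) = 5/2; row 2: 3/1 = 3. Minimum is 5/2 at row 1 (d leaves); pivot element 2/3.
Divide row 1 by 2/3; eliminate column c from the other rows.
After both pivots, the entry at constraint row 1, column RHS is 5/2.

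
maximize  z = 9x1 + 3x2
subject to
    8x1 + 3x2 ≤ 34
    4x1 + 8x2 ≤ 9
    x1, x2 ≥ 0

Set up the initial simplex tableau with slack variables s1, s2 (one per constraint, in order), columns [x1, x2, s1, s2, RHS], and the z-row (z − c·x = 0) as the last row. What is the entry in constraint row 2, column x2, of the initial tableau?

8

Constraint 2 has coefficient 8 on x2.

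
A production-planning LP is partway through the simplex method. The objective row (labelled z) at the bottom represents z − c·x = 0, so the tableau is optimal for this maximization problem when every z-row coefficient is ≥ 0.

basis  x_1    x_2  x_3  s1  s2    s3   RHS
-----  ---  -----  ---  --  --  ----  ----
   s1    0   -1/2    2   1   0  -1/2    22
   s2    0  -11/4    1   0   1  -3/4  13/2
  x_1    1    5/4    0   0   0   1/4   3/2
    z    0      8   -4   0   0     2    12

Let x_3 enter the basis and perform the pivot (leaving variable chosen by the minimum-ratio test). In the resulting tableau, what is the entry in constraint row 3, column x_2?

5/4

Ratio test on column x_3 — row 1: 22/2 = 11; row 2: (13/2)/1 = 13/2; row 3: entry 0 ≤ 0. Minimum is 13/2 at row 2 (s2 leaves); pivot element 1.
Divide row 2 by 1; eliminate column x_3 from the other rows.
Row 3 update in column x_2: 5/4 − 0·(-11/4) = 5/4.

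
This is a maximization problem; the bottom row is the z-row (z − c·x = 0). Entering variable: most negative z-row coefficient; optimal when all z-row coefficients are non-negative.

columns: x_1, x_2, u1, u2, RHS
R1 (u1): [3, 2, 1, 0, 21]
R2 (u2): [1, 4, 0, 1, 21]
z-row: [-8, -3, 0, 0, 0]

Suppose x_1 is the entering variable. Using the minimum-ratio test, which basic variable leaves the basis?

u1

Column x_1 entries and ratios — u1: 21/3 = 7; u2: 21/1 = 21.
Smallest ratio is 7 in the row of u1, so u1 leaves.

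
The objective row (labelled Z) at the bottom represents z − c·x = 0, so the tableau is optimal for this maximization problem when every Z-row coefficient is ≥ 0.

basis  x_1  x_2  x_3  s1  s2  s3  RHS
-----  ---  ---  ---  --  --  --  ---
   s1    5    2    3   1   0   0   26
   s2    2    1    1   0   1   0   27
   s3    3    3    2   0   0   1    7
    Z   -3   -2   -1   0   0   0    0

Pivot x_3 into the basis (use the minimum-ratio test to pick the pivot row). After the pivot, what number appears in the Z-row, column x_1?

Ratio test on column x_3 — row 1: 26/3 = 26/3; row 2: 27/1 = 27; row 3: 7/2 = 7/2. Minimum is 7/2 at row 3 (s3 leaves); pivot element 2.
Divide row 3 by 2; eliminate column x_3 from the other rows.
Z-row update in column x_1: -3 − (-1)·(3/2) = -3/2.

-3/2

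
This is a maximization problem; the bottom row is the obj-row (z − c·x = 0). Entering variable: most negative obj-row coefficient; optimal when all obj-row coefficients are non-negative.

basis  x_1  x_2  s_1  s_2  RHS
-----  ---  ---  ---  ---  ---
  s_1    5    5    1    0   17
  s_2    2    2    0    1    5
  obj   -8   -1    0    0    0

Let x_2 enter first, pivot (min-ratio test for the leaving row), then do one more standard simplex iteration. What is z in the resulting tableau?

20

Ratio test on column x_2 — row 1: 17/5 = 17/5; row 2: 5/2 = 5/2. Minimum is 5/2 at row 2 (s_2 leaves); pivot element 2.
Pivot on row 2; the obj-row RHS becomes 0 − (-1)·(5/2) = 5/2.
Next entering variable (most negative obj-row entry -7): x_1.
Ratio test on column x_1 — row 1: entry 0 ≤ 0; row 2: (5/2)/1 = 5/2. Minimum is 5/2 at row 2 (x_2 leaves); pivot element 1.
After the second pivot the obj-row RHS is 5/2 − (-7)·(5/2) = 20.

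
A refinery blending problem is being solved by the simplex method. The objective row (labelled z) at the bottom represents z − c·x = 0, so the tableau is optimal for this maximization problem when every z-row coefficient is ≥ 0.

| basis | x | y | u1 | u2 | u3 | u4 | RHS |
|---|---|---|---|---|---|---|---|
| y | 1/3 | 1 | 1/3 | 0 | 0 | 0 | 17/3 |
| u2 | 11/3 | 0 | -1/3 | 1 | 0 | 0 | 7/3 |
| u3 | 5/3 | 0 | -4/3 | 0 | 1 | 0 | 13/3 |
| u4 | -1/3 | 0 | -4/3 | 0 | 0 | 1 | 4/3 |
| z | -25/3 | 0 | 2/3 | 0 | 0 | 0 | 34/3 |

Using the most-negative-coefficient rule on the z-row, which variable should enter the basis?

Negative z-row entries: x: -25/3.
The most negative is -25/3 in column x, so x enters.

x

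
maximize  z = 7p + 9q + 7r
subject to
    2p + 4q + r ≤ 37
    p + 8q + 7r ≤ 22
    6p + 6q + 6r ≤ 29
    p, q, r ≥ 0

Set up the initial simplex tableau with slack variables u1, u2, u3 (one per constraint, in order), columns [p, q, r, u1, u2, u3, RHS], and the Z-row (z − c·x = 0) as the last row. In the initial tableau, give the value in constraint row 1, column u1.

Slack u1 belongs to constraint 1; its column is the unit vector e_1, so the entry in row 1 is 1.

1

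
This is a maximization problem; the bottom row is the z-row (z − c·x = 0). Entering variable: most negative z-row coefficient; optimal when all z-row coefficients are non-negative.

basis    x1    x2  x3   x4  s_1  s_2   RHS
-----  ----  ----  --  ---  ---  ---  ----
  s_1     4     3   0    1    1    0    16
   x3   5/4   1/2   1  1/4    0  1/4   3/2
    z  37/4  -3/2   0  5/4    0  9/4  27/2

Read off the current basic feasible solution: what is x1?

x1 is not in the basis, so in the current basic feasible solution x1 = 0.

0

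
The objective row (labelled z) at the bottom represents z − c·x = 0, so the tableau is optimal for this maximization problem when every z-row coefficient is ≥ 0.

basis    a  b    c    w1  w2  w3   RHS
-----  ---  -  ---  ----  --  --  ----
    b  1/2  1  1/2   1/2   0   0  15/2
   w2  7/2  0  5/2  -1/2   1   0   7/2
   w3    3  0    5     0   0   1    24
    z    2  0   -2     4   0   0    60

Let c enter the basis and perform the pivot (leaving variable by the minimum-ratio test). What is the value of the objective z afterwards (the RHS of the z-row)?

314/5

Ratio test on column c — row 1: (15/2)/(1/2) = 15; row 2: (7/2)/(5/2) = 7/5; row 3: 24/5 = 24/5. Minimum is 7/5 at row 2 (w2 leaves); pivot element 5/2.
Pivot on row 2; the z-row RHS becomes 60 − (-2)·(7/5) = 314/5.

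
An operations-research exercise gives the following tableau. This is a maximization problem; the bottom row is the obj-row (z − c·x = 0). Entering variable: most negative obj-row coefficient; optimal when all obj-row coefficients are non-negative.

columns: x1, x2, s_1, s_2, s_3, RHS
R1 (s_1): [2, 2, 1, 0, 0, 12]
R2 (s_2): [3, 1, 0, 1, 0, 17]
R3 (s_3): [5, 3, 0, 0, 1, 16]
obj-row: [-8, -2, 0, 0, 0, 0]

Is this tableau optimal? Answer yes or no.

The obj-row has a negative entry -8 in column x1, so it is not optimal.

no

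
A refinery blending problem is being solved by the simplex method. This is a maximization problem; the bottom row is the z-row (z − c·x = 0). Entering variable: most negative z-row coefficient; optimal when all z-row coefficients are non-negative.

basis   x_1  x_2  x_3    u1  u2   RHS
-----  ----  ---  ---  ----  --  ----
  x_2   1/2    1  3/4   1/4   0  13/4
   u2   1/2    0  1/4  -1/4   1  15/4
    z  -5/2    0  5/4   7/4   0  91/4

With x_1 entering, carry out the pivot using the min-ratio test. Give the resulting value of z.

Ratio test on column x_1 — row 1: (13/4)/(1/2) = 13/2; row 2: (15/4)/(1/2) = 15/2. Minimum is 13/2 at row 1 (x_2 leaves); pivot element 1/2.
Pivot on row 1; the z-row RHS becomes 91/4 − (-5/2)·(13/2) = 39.

39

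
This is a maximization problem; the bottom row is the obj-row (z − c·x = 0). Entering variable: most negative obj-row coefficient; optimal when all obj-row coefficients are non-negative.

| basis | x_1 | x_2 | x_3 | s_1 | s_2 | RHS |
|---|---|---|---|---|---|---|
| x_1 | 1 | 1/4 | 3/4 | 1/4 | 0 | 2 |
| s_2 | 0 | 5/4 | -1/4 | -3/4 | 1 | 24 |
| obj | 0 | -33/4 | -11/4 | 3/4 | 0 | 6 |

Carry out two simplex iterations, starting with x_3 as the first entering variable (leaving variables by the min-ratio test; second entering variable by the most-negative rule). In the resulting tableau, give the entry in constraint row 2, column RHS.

Ratio test on column x_3 — row 1: 2/(3/4) = 8/3; row 2: entry -1/4 ≤ 0. Minimum is 8/3 at row 1 (x_1 leaves); pivot element 3/4.
Divide row 1 by 3/4; eliminate column x_3 from the other rows.
Second iteration: most negative obj-row entry is -22/3 in column x_2, so x_2 enters.
Ratio test on column x_2 — row 1: (8/3)/(1/3) = 8; row 2: (74/3)/(4/3) = 37/2. Minimum is 8 at row 1 (x_3 leaves); pivot element 1/3.
Divide row 1 by 1/3; eliminate column x_2 from the other rows.
After both pivots, the entry at constraint row 2, column RHS is 14.

14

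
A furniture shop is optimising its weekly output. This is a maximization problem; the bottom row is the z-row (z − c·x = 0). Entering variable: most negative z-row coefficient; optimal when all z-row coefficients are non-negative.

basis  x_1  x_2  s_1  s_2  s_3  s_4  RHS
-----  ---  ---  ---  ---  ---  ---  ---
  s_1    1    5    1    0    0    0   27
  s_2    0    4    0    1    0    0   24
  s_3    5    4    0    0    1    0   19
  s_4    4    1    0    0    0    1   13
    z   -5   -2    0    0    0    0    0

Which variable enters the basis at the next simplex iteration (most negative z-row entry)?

Negative z-row entries: x_1: -5, x_2: -2.
The most negative is -5 in column x_1, so x_1 enters.

x_1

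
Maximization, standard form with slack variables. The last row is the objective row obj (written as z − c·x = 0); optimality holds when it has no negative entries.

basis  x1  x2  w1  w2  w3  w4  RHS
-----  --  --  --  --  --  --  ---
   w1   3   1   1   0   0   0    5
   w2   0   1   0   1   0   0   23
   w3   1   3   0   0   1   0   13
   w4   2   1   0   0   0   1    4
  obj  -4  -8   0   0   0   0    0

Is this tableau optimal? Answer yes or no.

The obj-row has a negative entry -8 in column x2, so it is not optimal.

no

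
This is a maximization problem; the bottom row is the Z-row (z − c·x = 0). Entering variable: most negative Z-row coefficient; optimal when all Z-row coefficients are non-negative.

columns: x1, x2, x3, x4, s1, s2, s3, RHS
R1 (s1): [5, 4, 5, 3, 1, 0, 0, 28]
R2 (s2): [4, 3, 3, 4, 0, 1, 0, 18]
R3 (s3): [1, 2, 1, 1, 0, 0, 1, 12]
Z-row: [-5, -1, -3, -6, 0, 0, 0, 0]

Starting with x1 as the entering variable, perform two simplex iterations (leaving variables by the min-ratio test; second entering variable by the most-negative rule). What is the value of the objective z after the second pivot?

Ratio test on column x1 — row 1: 28/5 = 28/5; row 2: 18/4 = 9/2; row 3: 12/1 = 12. Minimum is 9/2 at row 2 (s2 leaves); pivot element 4.
Pivot on row 2; the Z-row RHS becomes 0 − (-5)·(9/2) = 45/2.
Next entering variable (most negative Z-row entry -1): x4.
Ratio test on column x4 — row 1: entry -2 ≤ 0; row 2: (9/2)/1 = 9/2; row 3: entry 0 ≤ 0. Minimum is 9/2 at row 2 (x1 leaves); pivot element 1.
After the second pivot the Z-row RHS is 45/2 − (-1)·(9/2) = 27.

27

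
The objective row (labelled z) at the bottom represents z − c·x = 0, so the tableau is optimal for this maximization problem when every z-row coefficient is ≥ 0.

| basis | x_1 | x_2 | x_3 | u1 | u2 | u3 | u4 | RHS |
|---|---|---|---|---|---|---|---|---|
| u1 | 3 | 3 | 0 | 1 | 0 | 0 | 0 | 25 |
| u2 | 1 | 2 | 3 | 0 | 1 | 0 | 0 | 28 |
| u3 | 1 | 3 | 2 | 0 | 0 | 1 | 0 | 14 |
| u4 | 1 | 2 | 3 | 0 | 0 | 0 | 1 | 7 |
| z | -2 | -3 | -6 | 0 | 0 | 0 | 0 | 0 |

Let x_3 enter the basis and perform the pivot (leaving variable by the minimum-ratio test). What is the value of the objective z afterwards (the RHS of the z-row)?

14

Ratio test on column x_3 — row 1: entry 0 ≤ 0; row 2: 28/3 = 28/3; row 3: 14/2 = 7; row 4: 7/3 = 7/3. Minimum is 7/3 at row 4 (u4 leaves); pivot element 3.
Pivot on row 4; the z-row RHS becomes 0 − (-6)·(7/3) = 14.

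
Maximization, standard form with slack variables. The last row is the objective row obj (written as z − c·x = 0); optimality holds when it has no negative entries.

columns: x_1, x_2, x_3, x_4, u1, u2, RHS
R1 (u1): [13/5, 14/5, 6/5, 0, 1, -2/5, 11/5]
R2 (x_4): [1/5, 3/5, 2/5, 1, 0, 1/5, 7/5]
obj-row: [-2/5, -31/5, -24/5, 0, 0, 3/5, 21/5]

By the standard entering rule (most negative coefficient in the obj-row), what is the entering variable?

Negative obj-row entries: x_1: -2/5, x_2: -31/5, x_3: -24/5.
The most negative is -31/5 in column x_2, so x_2 enters.

x_2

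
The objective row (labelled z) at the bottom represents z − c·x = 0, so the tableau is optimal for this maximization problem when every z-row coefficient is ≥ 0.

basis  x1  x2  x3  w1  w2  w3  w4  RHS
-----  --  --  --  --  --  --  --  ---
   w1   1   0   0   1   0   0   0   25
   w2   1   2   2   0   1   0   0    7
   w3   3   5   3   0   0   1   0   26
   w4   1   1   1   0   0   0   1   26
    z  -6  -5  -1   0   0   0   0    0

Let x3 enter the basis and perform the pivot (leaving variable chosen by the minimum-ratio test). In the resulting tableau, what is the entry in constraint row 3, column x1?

3/2

Ratio test on column x3 — row 1: entry 0 ≤ 0; row 2: 7/2 = 7/2; row 3: 26/3 = 26/3; row 4: 26/1 = 26. Minimum is 7/2 at row 2 (w2 leaves); pivot element 2.
Divide row 2 by 2; eliminate column x3 from the other rows.
Row 3 update in column x1: 3 − 3·(1/2) = 3/2.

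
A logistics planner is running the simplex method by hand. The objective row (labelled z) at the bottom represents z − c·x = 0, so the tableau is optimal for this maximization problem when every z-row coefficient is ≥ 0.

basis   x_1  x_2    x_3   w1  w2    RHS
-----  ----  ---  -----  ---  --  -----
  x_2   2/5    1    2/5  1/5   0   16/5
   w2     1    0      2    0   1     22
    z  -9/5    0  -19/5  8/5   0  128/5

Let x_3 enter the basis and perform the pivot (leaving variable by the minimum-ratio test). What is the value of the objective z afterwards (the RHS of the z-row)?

56

Ratio test on column x_3 — row 1: (16/5)/(2/5) = 8; row 2: 22/2 = 11. Minimum is 8 at row 1 (x_2 leaves); pivot element 2/5.
Pivot on row 1; the z-row RHS becomes 128/5 − (-19/5)·8 = 56.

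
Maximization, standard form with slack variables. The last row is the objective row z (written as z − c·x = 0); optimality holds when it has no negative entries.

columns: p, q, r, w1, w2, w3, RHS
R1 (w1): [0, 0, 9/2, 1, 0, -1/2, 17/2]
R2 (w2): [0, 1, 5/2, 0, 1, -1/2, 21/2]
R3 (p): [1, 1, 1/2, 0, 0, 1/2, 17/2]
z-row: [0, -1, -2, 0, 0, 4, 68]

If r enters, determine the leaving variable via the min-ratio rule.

w1

Column r entries and ratios — w1: (17/2)/(9/2) = 17/9; w2: (21/2)/(5/2) = 21/5; p: (17/2)/(1/2) = 17.
Smallest ratio is 17/9 in the row of w1, so w1 leaves.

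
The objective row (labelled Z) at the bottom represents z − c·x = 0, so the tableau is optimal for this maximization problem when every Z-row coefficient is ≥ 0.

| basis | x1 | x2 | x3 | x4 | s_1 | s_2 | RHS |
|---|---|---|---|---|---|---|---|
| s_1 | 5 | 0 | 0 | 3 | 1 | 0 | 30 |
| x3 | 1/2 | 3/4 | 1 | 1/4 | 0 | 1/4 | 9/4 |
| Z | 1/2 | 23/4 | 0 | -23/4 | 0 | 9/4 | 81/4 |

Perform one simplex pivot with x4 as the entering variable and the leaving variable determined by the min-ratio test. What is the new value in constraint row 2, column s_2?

Ratio test on column x4 — row 1: 30/3 = 10; row 2: (9/4)/(1/4) = 9. Minimum is 9 at row 2 (x3 leaves); pivot element 1/4.
Divide row 2 by 1/4; eliminate column x4 from the other rows.
In the new row 2, the s_2 entry is the old entry divided by the pivot: (1/4)/(1/4) = 1.

1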